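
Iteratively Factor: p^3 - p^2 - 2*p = (p - 2)*(p^2 + p) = p*(p - 2)*(p + 1)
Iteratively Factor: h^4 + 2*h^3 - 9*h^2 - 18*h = (h + 3)*(h^3 - h^2 - 6*h) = (h - 3)*(h + 3)*(h^2 + 2*h) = (h - 3)*(h + 2)*(h + 3)*(h)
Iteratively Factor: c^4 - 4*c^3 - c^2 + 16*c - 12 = (c + 2)*(c^3 - 6*c^2 + 11*c - 6) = (c - 2)*(c + 2)*(c^2 - 4*c + 3) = (c - 3)*(c - 2)*(c + 2)*(c - 1)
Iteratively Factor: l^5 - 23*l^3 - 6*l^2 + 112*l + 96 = (l + 4)*(l^4 - 4*l^3 - 7*l^2 + 22*l + 24) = (l + 2)*(l + 4)*(l^3 - 6*l^2 + 5*l + 12) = (l + 1)*(l + 2)*(l + 4)*(l^2 - 7*l + 12) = (l - 4)*(l + 1)*(l + 2)*(l + 4)*(l - 3)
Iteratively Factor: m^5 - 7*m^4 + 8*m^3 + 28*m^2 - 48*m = (m - 4)*(m^4 - 3*m^3 - 4*m^2 + 12*m) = m*(m - 4)*(m^3 - 3*m^2 - 4*m + 12) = m*(m - 4)*(m - 2)*(m^2 - m - 6) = m*(m - 4)*(m - 2)*(m + 2)*(m - 3)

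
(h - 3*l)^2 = h^2 - 6*h*l + 9*l^2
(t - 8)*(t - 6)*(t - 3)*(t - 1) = t^4 - 18*t^3 + 107*t^2 - 234*t + 144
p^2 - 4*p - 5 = (p - 5)*(p + 1)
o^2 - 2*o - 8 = (o - 4)*(o + 2)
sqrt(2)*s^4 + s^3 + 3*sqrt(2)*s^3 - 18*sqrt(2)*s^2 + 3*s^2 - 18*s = s*(s - 3)*(s + 6)*(sqrt(2)*s + 1)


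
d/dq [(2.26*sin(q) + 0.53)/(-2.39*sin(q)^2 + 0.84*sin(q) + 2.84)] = (5.4014*sin(q)^2 + 2.5334*sin(q) + 5.9732)*cos(q)/(5.7121*sin(q)^4 - 4.0152*sin(q)^3 - 12.8696*sin(q)^2 + 4.7712*sin(q) + 8.0656)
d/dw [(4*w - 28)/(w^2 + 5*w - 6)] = 4*(-w^2 + 14*w + 29)/(w^4 + 10*w^3 + 13*w^2 - 60*w + 36)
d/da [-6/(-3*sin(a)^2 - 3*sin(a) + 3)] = -2*(2*sin(a) + 1)*cos(a)/(sin(a) - cos(a)^2)^2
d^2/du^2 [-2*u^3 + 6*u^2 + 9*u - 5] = 12 - 12*u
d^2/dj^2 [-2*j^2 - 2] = -4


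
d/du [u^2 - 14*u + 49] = 2*u - 14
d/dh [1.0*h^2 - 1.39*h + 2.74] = 2.0*h - 1.39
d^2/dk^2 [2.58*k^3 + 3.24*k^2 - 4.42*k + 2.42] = 15.48*k + 6.48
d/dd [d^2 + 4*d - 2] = 2*d + 4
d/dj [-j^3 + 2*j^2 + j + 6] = -3*j^2 + 4*j + 1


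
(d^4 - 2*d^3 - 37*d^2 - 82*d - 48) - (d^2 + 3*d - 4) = d^4 - 2*d^3 - 38*d^2 - 85*d - 44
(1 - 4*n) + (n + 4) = 5 - 3*n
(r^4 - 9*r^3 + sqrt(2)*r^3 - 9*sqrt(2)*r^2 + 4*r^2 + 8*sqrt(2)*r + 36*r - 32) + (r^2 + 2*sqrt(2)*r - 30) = r^4 - 9*r^3 + sqrt(2)*r^3 - 9*sqrt(2)*r^2 + 5*r^2 + 10*sqrt(2)*r + 36*r - 62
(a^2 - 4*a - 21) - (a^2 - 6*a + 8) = 2*a - 29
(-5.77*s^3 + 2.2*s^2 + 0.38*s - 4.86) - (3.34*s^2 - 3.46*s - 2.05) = -5.77*s^3 - 1.14*s^2 + 3.84*s - 2.81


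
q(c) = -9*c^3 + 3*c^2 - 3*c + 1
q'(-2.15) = -140.71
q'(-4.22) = -509.15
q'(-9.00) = -2244.00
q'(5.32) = -735.24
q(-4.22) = 743.45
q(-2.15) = 110.76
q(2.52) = -131.54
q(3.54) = -371.28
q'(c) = -27*c^2 + 6*c - 3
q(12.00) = -15155.00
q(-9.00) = 6832.00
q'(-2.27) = -155.75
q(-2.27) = 128.54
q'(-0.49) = -12.42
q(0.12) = 0.67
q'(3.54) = -320.11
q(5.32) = -1285.17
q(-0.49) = 4.25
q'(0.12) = -2.67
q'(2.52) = -159.34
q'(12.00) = -3819.00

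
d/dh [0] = 0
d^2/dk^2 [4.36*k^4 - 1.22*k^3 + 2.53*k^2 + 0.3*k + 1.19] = 52.32*k^2 - 7.32*k + 5.06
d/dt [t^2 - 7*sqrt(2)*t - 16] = 2*t - 7*sqrt(2)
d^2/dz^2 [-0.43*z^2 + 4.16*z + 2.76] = -0.860000000000000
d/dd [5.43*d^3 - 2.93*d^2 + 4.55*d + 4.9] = 16.29*d^2 - 5.86*d + 4.55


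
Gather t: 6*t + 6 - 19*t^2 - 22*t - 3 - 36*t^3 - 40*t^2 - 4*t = -36*t^3 - 59*t^2 - 20*t + 3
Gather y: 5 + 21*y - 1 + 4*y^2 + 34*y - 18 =4*y^2 + 55*y - 14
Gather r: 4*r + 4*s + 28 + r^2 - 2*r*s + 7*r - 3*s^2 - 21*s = r^2 + r*(11 - 2*s) - 3*s^2 - 17*s + 28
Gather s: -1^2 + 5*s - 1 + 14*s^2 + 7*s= 14*s^2 + 12*s - 2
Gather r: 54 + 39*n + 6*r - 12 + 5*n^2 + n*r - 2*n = 5*n^2 + 37*n + r*(n + 6) + 42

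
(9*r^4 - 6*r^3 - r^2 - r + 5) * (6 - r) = -9*r^5 + 60*r^4 - 35*r^3 - 5*r^2 - 11*r + 30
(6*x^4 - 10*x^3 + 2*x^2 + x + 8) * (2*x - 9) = 12*x^5 - 74*x^4 + 94*x^3 - 16*x^2 + 7*x - 72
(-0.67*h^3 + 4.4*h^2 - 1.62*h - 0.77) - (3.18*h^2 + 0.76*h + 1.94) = -0.67*h^3 + 1.22*h^2 - 2.38*h - 2.71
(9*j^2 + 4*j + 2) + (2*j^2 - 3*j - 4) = 11*j^2 + j - 2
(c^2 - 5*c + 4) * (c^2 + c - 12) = c^4 - 4*c^3 - 13*c^2 + 64*c - 48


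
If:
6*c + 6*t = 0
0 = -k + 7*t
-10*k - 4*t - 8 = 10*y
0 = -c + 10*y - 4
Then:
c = 12/73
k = -84/73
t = -12/73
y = 152/365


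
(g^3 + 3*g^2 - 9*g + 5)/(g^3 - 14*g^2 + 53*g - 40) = (g^2 + 4*g - 5)/(g^2 - 13*g + 40)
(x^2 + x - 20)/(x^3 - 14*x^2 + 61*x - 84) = (x + 5)/(x^2 - 10*x + 21)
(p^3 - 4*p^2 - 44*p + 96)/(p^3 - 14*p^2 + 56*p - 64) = (p + 6)/(p - 4)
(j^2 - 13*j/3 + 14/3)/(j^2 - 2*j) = (j - 7/3)/j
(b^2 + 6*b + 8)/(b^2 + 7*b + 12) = (b + 2)/(b + 3)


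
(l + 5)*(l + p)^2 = l^3 + 2*l^2*p + 5*l^2 + l*p^2 + 10*l*p + 5*p^2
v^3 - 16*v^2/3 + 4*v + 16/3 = (v - 4)*(v - 2)*(v + 2/3)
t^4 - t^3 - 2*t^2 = t^2*(t - 2)*(t + 1)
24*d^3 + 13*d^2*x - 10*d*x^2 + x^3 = (-8*d + x)*(-3*d + x)*(d + x)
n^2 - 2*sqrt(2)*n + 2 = (n - sqrt(2))^2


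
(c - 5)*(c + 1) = c^2 - 4*c - 5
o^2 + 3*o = o*(o + 3)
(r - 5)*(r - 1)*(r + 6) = r^3 - 31*r + 30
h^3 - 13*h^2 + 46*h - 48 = (h - 8)*(h - 3)*(h - 2)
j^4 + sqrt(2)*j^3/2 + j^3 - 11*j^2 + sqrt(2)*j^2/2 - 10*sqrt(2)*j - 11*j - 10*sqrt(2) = (j + 1)*(j - 5*sqrt(2)/2)*(j + sqrt(2))*(j + 2*sqrt(2))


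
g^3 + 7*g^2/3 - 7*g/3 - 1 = (g - 1)*(g + 1/3)*(g + 3)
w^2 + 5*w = w*(w + 5)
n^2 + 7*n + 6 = (n + 1)*(n + 6)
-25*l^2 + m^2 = (-5*l + m)*(5*l + m)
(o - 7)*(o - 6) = o^2 - 13*o + 42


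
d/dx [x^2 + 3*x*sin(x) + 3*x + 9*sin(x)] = 3*x*cos(x) + 2*x + 3*sin(x) + 9*cos(x) + 3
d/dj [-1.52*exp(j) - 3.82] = -1.52*exp(j)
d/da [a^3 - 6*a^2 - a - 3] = 3*a^2 - 12*a - 1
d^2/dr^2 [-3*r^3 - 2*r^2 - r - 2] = -18*r - 4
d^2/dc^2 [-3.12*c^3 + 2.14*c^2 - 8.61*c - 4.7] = 4.28 - 18.72*c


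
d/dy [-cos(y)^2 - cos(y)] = sin(y) + sin(2*y)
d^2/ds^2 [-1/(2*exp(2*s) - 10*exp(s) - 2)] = ((2*exp(s) - 5)^2*exp(s) + (4*exp(s) - 5)*(-exp(2*s) + 5*exp(s) + 1)/2)*exp(s)/(-exp(2*s) + 5*exp(s) + 1)^3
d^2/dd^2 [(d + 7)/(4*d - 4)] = 4/(d - 1)^3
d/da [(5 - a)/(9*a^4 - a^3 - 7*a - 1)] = (-9*a^4 + a^3 + 7*a - (a - 5)*(-36*a^3 + 3*a^2 + 7) + 1)/(-9*a^4 + a^3 + 7*a + 1)^2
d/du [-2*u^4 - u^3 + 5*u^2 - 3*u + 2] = -8*u^3 - 3*u^2 + 10*u - 3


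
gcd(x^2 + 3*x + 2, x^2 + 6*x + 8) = x + 2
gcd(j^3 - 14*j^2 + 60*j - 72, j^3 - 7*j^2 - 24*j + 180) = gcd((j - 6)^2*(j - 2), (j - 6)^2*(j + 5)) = j^2 - 12*j + 36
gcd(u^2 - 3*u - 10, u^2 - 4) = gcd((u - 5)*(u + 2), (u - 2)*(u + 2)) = u + 2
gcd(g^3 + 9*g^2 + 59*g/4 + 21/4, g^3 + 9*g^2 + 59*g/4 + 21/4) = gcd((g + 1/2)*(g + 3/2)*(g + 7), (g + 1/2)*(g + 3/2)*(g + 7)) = g^3 + 9*g^2 + 59*g/4 + 21/4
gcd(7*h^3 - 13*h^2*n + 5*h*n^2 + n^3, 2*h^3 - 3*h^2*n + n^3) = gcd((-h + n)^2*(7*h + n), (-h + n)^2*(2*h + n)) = h^2 - 2*h*n + n^2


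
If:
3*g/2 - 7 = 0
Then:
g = 14/3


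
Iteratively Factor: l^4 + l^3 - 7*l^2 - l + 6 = (l + 1)*(l^3 - 7*l + 6) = (l + 1)*(l + 3)*(l^2 - 3*l + 2) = (l - 2)*(l + 1)*(l + 3)*(l - 1)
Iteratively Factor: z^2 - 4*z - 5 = (z + 1)*(z - 5)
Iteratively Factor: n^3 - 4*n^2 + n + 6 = (n + 1)*(n^2 - 5*n + 6) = (n - 3)*(n + 1)*(n - 2)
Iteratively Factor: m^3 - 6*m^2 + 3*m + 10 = (m - 5)*(m^2 - m - 2) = (m - 5)*(m + 1)*(m - 2)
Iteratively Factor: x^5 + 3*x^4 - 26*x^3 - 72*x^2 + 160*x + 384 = (x + 2)*(x^4 + x^3 - 28*x^2 - 16*x + 192) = (x + 2)*(x + 4)*(x^3 - 3*x^2 - 16*x + 48) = (x - 3)*(x + 2)*(x + 4)*(x^2 - 16) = (x - 3)*(x + 2)*(x + 4)^2*(x - 4)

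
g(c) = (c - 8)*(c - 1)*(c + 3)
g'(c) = (c - 8)*(c - 1) + (c - 8)*(c + 3) + (c - 1)*(c + 3) = 3*c^2 - 12*c - 19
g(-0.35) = 29.87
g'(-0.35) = -14.43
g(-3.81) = -46.01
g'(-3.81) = 70.27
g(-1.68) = 34.24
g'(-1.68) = 9.63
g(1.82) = -24.43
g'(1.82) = -30.90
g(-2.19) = 26.33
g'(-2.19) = 21.67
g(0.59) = 10.91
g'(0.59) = -25.04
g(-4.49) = -102.17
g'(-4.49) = 95.36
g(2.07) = -32.17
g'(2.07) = -30.99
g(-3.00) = 0.00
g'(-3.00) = 44.00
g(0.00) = 24.00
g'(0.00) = -19.00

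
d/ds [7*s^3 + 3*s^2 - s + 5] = 21*s^2 + 6*s - 1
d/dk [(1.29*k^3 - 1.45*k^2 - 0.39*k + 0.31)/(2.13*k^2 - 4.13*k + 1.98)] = (2.7477*k^4 - 10.6554*k^3 + 14.4818*k^2 - 7.0626*k + 0.5081)/(4.5369*k^4 - 17.5938*k^3 + 25.4917*k^2 - 16.3548*k + 3.9204)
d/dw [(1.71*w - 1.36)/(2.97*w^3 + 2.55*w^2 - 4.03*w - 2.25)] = (-10.1574*w^3 + 7.7571*w^2 + 6.936*w - 9.3283)/(8.8209*w^6 + 15.147*w^5 - 17.4357*w^4 - 33.918*w^3 + 4.7659*w^2 + 18.135*w + 5.0625)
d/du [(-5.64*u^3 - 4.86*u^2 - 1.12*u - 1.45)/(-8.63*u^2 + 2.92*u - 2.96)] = (48.6732*u^4 - 32.9376*u^3 + 26.2264*u^2 + 3.7442*u + 7.5492)/(74.4769*u^4 - 50.3992*u^3 + 59.616*u^2 - 17.2864*u + 8.7616)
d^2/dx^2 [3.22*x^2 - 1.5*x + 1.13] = 6.44000000000000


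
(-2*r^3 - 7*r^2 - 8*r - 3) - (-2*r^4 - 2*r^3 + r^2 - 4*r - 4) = 2*r^4 - 8*r^2 - 4*r + 1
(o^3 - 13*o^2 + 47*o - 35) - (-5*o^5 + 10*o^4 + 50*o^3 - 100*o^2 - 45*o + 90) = 5*o^5 - 10*o^4 - 49*o^3 + 87*o^2 + 92*o - 125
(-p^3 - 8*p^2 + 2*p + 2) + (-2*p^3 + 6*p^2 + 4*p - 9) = -3*p^3 - 2*p^2 + 6*p - 7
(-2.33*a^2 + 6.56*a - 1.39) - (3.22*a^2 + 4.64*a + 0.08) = -5.55*a^2 + 1.92*a - 1.47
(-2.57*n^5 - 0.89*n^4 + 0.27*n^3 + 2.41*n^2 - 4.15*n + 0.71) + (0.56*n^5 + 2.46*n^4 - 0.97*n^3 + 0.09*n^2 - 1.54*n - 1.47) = -2.01*n^5 + 1.57*n^4 - 0.7*n^3 + 2.5*n^2 - 5.69*n - 0.76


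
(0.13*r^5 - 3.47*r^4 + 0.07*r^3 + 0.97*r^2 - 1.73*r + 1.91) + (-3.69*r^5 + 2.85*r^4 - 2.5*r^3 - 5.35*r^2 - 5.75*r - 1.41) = -3.56*r^5 - 0.62*r^4 - 2.43*r^3 - 4.38*r^2 - 7.48*r + 0.5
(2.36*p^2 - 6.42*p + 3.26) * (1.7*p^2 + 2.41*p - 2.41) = 4.012*p^4 - 5.2264*p^3 - 15.6178*p^2 + 23.3288*p - 7.8566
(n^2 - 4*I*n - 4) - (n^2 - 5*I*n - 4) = I*n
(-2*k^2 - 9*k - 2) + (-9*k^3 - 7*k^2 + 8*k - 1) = -9*k^3 - 9*k^2 - k - 3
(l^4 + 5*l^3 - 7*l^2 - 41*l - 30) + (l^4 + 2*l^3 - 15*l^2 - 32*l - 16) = 2*l^4 + 7*l^3 - 22*l^2 - 73*l - 46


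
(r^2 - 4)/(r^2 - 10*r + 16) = (r + 2)/(r - 8)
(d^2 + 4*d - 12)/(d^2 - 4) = (d + 6)/(d + 2)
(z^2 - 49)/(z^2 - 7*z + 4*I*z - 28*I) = (z + 7)/(z + 4*I)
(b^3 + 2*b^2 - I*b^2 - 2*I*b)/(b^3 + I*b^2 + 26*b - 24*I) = b*(b + 2)/(b^2 + 2*I*b + 24)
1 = 1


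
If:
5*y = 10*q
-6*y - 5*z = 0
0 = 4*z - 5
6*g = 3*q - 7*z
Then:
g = -55/32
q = -25/48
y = -25/24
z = 5/4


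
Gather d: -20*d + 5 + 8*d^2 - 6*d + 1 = 8*d^2 - 26*d + 6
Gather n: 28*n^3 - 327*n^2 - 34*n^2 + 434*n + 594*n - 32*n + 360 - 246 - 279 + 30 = 28*n^3 - 361*n^2 + 996*n - 135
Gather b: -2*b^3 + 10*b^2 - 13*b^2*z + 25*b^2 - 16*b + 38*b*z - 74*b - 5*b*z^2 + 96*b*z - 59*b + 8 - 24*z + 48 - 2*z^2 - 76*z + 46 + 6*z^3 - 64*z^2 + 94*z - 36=-2*b^3 + b^2*(35 - 13*z) + b*(-5*z^2 + 134*z - 149) + 6*z^3 - 66*z^2 - 6*z + 66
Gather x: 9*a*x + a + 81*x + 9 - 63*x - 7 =a + x*(9*a + 18) + 2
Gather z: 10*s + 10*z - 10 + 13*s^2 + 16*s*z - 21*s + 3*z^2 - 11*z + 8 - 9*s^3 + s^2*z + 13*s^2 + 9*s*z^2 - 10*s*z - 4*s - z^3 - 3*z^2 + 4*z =-9*s^3 + 26*s^2 + 9*s*z^2 - 15*s - z^3 + z*(s^2 + 6*s + 3) - 2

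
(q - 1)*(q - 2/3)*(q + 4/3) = q^3 - q^2/3 - 14*q/9 + 8/9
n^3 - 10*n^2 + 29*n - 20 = (n - 5)*(n - 4)*(n - 1)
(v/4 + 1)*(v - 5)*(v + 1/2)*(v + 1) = v^4/4 + v^3/8 - 21*v^2/4 - 61*v/8 - 5/2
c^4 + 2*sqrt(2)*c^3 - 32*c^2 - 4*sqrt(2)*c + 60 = (c - 3*sqrt(2))*(c - sqrt(2))*(c + sqrt(2))*(c + 5*sqrt(2))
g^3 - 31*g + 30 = (g - 5)*(g - 1)*(g + 6)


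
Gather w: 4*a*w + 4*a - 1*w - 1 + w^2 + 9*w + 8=4*a + w^2 + w*(4*a + 8) + 7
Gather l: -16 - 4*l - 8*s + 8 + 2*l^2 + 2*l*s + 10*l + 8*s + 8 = 2*l^2 + l*(2*s + 6)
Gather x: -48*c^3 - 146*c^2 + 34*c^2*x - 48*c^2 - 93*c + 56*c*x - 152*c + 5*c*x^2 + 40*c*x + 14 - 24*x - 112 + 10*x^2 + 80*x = -48*c^3 - 194*c^2 - 245*c + x^2*(5*c + 10) + x*(34*c^2 + 96*c + 56) - 98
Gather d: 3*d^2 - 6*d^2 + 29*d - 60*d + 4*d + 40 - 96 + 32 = -3*d^2 - 27*d - 24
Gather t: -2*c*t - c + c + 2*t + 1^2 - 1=t*(2 - 2*c)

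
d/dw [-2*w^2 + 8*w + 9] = 8 - 4*w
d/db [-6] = 0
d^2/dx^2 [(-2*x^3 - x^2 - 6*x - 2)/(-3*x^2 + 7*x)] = 2*(173*x^3 + 54*x^2 - 126*x + 98)/(x^3*(27*x^3 - 189*x^2 + 441*x - 343))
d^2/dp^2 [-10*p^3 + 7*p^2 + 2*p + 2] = 14 - 60*p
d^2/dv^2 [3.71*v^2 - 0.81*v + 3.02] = 7.42000000000000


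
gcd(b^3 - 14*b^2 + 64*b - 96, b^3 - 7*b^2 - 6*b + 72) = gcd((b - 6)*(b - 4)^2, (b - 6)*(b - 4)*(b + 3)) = b^2 - 10*b + 24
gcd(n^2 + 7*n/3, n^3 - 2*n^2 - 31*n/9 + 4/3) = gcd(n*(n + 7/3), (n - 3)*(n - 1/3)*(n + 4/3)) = 1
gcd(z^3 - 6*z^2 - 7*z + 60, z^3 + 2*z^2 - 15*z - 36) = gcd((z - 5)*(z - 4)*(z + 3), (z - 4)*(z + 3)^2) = z^2 - z - 12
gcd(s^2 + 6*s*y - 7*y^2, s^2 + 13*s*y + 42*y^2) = s + 7*y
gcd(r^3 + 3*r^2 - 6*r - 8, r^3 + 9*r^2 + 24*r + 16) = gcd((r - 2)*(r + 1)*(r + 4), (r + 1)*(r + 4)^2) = r^2 + 5*r + 4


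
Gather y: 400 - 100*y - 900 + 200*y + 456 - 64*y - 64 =36*y - 108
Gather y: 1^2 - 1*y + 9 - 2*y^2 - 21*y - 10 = -2*y^2 - 22*y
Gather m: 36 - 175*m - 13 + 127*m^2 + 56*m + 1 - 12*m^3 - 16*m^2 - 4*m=-12*m^3 + 111*m^2 - 123*m + 24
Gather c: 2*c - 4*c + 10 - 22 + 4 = -2*c - 8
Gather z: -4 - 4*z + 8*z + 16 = 4*z + 12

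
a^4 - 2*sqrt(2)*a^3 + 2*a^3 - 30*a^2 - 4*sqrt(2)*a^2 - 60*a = a*(a + 2)*(a - 5*sqrt(2))*(a + 3*sqrt(2))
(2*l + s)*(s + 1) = 2*l*s + 2*l + s^2 + s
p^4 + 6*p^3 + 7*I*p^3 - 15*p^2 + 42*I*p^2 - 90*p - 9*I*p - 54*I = (p + 6)*(p + I)*(p + 3*I)^2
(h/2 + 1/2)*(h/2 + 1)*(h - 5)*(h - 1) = h^4/4 - 3*h^3/4 - 11*h^2/4 + 3*h/4 + 5/2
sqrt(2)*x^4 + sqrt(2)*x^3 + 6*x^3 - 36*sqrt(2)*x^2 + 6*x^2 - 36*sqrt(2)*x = x*(x - 3*sqrt(2))*(x + 6*sqrt(2))*(sqrt(2)*x + sqrt(2))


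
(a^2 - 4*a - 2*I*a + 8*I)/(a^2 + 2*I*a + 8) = (a - 4)/(a + 4*I)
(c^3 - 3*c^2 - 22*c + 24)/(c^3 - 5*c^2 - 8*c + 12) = (c + 4)/(c + 2)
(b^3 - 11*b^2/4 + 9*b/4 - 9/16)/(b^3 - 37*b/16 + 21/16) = (4*b^2 - 8*b + 3)/(4*b^2 + 3*b - 7)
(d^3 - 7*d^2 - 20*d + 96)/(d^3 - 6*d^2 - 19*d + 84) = (d - 8)/(d - 7)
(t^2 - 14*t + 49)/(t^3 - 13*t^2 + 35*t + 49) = 1/(t + 1)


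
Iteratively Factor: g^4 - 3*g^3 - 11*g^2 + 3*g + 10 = (g + 2)*(g^3 - 5*g^2 - g + 5) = (g - 1)*(g + 2)*(g^2 - 4*g - 5) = (g - 1)*(g + 1)*(g + 2)*(g - 5)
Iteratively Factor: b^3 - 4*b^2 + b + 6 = (b - 2)*(b^2 - 2*b - 3) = (b - 2)*(b + 1)*(b - 3)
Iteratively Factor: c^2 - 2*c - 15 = (c + 3)*(c - 5)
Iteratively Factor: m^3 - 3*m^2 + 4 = (m + 1)*(m^2 - 4*m + 4) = (m - 2)*(m + 1)*(m - 2)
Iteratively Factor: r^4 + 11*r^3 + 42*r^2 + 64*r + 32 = (r + 4)*(r^3 + 7*r^2 + 14*r + 8) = (r + 1)*(r + 4)*(r^2 + 6*r + 8) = (r + 1)*(r + 2)*(r + 4)*(r + 4)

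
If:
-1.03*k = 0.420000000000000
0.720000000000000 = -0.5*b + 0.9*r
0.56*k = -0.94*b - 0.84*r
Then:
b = -0.32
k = -0.41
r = 0.62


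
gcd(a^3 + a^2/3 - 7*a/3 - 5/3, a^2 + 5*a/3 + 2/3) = a + 1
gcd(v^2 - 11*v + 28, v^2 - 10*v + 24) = v - 4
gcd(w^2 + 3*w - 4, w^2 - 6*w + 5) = w - 1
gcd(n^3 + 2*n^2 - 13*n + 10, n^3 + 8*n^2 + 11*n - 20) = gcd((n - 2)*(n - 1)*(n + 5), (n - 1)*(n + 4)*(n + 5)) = n^2 + 4*n - 5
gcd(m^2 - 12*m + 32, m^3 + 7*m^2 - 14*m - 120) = m - 4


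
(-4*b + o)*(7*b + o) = -28*b^2 + 3*b*o + o^2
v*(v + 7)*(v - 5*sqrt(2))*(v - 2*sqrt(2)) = v^4 - 7*sqrt(2)*v^3 + 7*v^3 - 49*sqrt(2)*v^2 + 20*v^2 + 140*v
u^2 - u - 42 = (u - 7)*(u + 6)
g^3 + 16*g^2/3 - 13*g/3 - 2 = (g - 1)*(g + 1/3)*(g + 6)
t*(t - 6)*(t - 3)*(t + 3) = t^4 - 6*t^3 - 9*t^2 + 54*t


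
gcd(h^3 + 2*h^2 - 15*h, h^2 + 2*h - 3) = 1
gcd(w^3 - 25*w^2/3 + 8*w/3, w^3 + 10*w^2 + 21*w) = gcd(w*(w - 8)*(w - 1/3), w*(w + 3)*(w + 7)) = w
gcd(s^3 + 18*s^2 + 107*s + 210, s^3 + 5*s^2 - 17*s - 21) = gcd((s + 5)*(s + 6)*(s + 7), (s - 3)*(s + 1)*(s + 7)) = s + 7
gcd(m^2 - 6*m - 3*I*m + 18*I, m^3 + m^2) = 1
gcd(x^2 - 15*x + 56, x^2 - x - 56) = x - 8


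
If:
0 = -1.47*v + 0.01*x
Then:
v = 0.00680272108843537*x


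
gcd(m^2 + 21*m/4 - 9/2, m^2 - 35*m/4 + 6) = m - 3/4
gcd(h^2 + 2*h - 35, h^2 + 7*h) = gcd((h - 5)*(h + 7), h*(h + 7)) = h + 7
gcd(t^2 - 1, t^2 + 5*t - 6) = t - 1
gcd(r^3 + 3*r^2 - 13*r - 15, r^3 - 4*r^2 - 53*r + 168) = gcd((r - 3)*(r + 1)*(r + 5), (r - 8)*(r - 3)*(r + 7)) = r - 3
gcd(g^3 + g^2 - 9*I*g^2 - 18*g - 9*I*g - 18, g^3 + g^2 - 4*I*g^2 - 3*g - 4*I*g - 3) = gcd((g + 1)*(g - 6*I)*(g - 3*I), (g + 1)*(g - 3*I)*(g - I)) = g^2 + g*(1 - 3*I) - 3*I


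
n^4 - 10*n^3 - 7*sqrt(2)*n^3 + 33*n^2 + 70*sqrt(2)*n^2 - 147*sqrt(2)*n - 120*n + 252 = (n - 7)*(n - 3)*(n - 6*sqrt(2))*(n - sqrt(2))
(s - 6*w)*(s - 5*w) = s^2 - 11*s*w + 30*w^2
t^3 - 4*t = t*(t - 2)*(t + 2)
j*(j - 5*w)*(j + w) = j^3 - 4*j^2*w - 5*j*w^2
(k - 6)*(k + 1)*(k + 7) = k^3 + 2*k^2 - 41*k - 42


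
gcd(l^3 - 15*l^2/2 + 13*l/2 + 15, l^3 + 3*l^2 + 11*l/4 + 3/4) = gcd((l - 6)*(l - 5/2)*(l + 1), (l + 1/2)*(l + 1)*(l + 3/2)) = l + 1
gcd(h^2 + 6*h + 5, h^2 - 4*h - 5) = h + 1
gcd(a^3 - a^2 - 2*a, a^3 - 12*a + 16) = a - 2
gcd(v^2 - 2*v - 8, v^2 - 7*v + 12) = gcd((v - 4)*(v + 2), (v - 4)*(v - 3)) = v - 4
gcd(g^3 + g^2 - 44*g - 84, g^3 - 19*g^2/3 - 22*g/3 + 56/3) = g^2 - 5*g - 14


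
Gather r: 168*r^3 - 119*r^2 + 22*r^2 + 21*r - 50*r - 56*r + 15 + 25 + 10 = 168*r^3 - 97*r^2 - 85*r + 50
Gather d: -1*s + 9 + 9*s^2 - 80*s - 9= 9*s^2 - 81*s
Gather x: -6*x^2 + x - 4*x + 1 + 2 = -6*x^2 - 3*x + 3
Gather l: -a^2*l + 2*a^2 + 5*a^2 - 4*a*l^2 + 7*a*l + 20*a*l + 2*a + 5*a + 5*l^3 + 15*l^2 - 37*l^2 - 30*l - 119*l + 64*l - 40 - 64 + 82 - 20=7*a^2 + 7*a + 5*l^3 + l^2*(-4*a - 22) + l*(-a^2 + 27*a - 85) - 42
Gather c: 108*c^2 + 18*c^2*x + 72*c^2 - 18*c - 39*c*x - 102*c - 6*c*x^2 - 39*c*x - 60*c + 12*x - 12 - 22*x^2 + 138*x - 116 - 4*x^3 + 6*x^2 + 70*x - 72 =c^2*(18*x + 180) + c*(-6*x^2 - 78*x - 180) - 4*x^3 - 16*x^2 + 220*x - 200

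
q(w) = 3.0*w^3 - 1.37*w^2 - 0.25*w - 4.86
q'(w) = 9.0*w^2 - 2.74*w - 0.25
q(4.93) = 320.08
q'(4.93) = 204.99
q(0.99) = -3.54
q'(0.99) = 5.86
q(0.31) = -4.98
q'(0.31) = -0.23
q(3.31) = 88.10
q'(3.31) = 89.29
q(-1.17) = -11.25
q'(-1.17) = 15.28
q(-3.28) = -124.64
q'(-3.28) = 105.56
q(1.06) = -3.09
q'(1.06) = 6.96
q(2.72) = 44.70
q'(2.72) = 58.88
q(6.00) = 592.32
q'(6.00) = 307.31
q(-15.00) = -10434.36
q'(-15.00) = 2065.85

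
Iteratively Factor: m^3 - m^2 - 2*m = (m)*(m^2 - m - 2) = m*(m - 2)*(m + 1)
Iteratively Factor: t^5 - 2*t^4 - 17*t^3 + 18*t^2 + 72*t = (t + 2)*(t^4 - 4*t^3 - 9*t^2 + 36*t) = t*(t + 2)*(t^3 - 4*t^2 - 9*t + 36) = t*(t + 2)*(t + 3)*(t^2 - 7*t + 12) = t*(t - 4)*(t + 2)*(t + 3)*(t - 3)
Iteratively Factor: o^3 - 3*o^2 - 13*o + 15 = (o - 1)*(o^2 - 2*o - 15) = (o - 1)*(o + 3)*(o - 5)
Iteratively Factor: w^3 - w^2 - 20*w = (w - 5)*(w^2 + 4*w) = (w - 5)*(w + 4)*(w)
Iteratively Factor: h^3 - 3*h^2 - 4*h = (h + 1)*(h^2 - 4*h) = h*(h + 1)*(h - 4)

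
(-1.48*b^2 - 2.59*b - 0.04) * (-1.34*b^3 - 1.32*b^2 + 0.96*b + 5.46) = 1.9832*b^5 + 5.4242*b^4 + 2.0516*b^3 - 10.5144*b^2 - 14.1798*b - 0.2184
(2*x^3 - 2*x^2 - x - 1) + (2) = 2*x^3 - 2*x^2 - x + 1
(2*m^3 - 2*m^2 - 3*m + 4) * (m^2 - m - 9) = 2*m^5 - 4*m^4 - 19*m^3 + 25*m^2 + 23*m - 36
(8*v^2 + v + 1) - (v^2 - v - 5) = 7*v^2 + 2*v + 6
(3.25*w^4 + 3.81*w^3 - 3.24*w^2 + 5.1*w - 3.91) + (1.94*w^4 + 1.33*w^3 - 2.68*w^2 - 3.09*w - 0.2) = 5.19*w^4 + 5.14*w^3 - 5.92*w^2 + 2.01*w - 4.11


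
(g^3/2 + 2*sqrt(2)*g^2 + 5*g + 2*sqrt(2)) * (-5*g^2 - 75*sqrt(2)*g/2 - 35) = -5*g^5/2 - 115*sqrt(2)*g^4/4 - 385*g^3/2 - 535*sqrt(2)*g^2/2 - 325*g - 70*sqrt(2)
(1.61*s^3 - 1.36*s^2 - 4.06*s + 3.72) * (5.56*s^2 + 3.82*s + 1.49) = 8.9516*s^5 - 1.4114*s^4 - 25.3699*s^3 + 3.1476*s^2 + 8.161*s + 5.5428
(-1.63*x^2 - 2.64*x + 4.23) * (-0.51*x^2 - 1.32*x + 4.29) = 0.8313*x^4 + 3.498*x^3 - 5.6652*x^2 - 16.9092*x + 18.1467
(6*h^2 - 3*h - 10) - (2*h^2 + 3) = 4*h^2 - 3*h - 13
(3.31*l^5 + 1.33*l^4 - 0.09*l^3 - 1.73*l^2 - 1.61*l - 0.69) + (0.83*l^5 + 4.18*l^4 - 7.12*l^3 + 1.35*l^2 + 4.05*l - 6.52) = 4.14*l^5 + 5.51*l^4 - 7.21*l^3 - 0.38*l^2 + 2.44*l - 7.21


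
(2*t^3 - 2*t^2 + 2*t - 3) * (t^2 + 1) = 2*t^5 - 2*t^4 + 4*t^3 - 5*t^2 + 2*t - 3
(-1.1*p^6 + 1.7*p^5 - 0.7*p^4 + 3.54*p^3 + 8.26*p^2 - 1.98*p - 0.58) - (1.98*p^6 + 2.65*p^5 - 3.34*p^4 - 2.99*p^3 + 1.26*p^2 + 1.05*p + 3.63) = -3.08*p^6 - 0.95*p^5 + 2.64*p^4 + 6.53*p^3 + 7.0*p^2 - 3.03*p - 4.21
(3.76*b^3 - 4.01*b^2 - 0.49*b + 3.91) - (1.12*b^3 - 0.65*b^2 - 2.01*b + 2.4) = 2.64*b^3 - 3.36*b^2 + 1.52*b + 1.51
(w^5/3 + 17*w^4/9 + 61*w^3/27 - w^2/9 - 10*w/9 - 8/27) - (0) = w^5/3 + 17*w^4/9 + 61*w^3/27 - w^2/9 - 10*w/9 - 8/27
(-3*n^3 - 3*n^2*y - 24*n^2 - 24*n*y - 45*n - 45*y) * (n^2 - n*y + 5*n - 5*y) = -3*n^5 - 39*n^4 + 3*n^3*y^2 - 165*n^3 + 39*n^2*y^2 - 225*n^2 + 165*n*y^2 + 225*y^2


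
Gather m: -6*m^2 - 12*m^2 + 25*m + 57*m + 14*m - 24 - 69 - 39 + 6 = -18*m^2 + 96*m - 126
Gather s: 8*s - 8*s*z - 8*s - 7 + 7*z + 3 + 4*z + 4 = -8*s*z + 11*z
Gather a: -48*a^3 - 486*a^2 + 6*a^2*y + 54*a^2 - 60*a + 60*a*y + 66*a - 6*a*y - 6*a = -48*a^3 + a^2*(6*y - 432) + 54*a*y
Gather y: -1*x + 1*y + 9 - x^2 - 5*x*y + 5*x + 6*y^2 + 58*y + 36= -x^2 + 4*x + 6*y^2 + y*(59 - 5*x) + 45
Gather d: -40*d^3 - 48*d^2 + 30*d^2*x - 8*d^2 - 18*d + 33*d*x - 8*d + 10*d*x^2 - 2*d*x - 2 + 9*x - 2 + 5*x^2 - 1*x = -40*d^3 + d^2*(30*x - 56) + d*(10*x^2 + 31*x - 26) + 5*x^2 + 8*x - 4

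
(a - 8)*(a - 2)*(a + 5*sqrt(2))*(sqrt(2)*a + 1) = sqrt(2)*a^4 - 10*sqrt(2)*a^3 + 11*a^3 - 110*a^2 + 21*sqrt(2)*a^2 - 50*sqrt(2)*a + 176*a + 80*sqrt(2)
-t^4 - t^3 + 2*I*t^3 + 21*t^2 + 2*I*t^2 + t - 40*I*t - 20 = (t - 4)*(t + 5)*(I*t + 1)^2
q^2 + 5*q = q*(q + 5)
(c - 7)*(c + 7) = c^2 - 49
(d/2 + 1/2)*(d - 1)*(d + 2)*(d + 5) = d^4/2 + 7*d^3/2 + 9*d^2/2 - 7*d/2 - 5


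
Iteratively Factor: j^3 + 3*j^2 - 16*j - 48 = (j - 4)*(j^2 + 7*j + 12) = (j - 4)*(j + 3)*(j + 4)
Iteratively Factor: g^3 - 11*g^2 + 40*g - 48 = (g - 4)*(g^2 - 7*g + 12) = (g - 4)^2*(g - 3)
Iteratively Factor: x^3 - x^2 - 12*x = (x)*(x^2 - x - 12) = x*(x + 3)*(x - 4)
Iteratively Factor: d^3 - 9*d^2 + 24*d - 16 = (d - 1)*(d^2 - 8*d + 16) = (d - 4)*(d - 1)*(d - 4)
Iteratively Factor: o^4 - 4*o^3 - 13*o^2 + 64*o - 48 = (o - 1)*(o^3 - 3*o^2 - 16*o + 48) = (o - 3)*(o - 1)*(o^2 - 16) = (o - 4)*(o - 3)*(o - 1)*(o + 4)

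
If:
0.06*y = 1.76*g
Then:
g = 0.0340909090909091*y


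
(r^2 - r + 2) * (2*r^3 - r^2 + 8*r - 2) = 2*r^5 - 3*r^4 + 13*r^3 - 12*r^2 + 18*r - 4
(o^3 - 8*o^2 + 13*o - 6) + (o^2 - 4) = o^3 - 7*o^2 + 13*o - 10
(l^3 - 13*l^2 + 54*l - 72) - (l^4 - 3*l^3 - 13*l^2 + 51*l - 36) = -l^4 + 4*l^3 + 3*l - 36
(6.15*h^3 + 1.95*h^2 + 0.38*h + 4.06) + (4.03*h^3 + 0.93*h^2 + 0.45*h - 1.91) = 10.18*h^3 + 2.88*h^2 + 0.83*h + 2.15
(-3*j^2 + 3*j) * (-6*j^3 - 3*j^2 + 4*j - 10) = 18*j^5 - 9*j^4 - 21*j^3 + 42*j^2 - 30*j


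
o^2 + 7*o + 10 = (o + 2)*(o + 5)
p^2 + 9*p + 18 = (p + 3)*(p + 6)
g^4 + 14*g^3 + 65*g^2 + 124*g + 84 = (g + 2)^2*(g + 3)*(g + 7)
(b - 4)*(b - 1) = b^2 - 5*b + 4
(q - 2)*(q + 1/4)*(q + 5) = q^3 + 13*q^2/4 - 37*q/4 - 5/2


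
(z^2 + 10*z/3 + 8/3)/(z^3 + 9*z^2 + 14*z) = (z + 4/3)/(z*(z + 7))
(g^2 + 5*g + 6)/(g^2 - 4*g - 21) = (g + 2)/(g - 7)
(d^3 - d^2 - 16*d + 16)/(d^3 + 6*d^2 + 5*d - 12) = (d - 4)/(d + 3)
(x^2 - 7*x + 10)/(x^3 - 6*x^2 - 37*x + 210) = (x - 2)/(x^2 - x - 42)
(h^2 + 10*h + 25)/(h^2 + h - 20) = (h + 5)/(h - 4)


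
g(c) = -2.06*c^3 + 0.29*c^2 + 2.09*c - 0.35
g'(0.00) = 2.09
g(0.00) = -0.35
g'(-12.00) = -894.79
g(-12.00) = 3576.01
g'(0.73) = -0.78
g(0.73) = 0.53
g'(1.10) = -4.75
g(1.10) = -0.44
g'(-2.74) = -45.90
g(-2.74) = 38.48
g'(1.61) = -13.00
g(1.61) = -4.83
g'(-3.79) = -88.88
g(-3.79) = 108.04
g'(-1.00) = -4.67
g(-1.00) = -0.09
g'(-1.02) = -4.93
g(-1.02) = 0.01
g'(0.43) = 1.20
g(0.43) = 0.44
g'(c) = -6.18*c^2 + 0.58*c + 2.09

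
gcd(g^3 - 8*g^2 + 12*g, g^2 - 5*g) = g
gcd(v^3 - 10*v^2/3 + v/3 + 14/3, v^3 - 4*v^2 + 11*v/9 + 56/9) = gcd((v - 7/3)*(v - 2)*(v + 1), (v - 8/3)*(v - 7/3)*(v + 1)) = v^2 - 4*v/3 - 7/3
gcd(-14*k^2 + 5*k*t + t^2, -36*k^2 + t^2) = 1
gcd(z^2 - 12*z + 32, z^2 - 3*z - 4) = z - 4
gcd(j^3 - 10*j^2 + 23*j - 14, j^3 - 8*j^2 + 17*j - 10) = j^2 - 3*j + 2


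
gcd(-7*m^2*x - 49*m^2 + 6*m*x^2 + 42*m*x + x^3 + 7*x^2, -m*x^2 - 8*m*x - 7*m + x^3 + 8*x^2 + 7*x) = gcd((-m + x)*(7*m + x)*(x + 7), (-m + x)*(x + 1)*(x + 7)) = -m*x - 7*m + x^2 + 7*x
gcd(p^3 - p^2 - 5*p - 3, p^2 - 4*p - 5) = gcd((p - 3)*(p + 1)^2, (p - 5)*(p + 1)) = p + 1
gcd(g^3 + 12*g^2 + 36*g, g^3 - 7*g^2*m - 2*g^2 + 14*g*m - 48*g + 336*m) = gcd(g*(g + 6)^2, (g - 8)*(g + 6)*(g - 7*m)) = g + 6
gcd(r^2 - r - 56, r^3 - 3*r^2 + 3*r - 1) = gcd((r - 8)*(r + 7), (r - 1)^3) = 1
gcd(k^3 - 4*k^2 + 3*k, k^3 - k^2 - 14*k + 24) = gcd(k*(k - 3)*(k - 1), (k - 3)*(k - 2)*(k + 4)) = k - 3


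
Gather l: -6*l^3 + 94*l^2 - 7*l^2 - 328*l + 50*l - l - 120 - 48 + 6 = -6*l^3 + 87*l^2 - 279*l - 162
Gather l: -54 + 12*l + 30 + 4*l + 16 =16*l - 8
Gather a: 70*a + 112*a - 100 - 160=182*a - 260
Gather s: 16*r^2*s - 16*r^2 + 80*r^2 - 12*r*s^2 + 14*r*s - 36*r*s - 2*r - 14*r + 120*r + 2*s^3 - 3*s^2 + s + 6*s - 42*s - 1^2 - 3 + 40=64*r^2 + 104*r + 2*s^3 + s^2*(-12*r - 3) + s*(16*r^2 - 22*r - 35) + 36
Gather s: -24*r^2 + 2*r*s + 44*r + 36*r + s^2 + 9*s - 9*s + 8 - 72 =-24*r^2 + 2*r*s + 80*r + s^2 - 64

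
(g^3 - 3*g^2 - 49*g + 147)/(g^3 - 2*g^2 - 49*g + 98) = (g - 3)/(g - 2)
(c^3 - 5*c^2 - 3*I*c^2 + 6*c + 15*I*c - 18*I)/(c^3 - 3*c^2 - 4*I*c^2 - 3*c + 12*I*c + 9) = (c - 2)/(c - I)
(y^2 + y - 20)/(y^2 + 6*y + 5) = (y - 4)/(y + 1)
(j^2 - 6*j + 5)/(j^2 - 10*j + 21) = (j^2 - 6*j + 5)/(j^2 - 10*j + 21)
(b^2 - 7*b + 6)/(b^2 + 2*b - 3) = (b - 6)/(b + 3)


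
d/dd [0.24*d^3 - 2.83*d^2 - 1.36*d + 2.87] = 0.72*d^2 - 5.66*d - 1.36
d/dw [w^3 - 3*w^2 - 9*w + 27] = 3*w^2 - 6*w - 9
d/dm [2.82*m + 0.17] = 2.82000000000000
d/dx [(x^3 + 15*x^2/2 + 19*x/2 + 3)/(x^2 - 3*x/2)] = (4*x^4 - 12*x^3 - 83*x^2 - 24*x + 18)/(x^2*(4*x^2 - 12*x + 9))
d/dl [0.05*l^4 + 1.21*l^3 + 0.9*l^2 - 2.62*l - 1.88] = 0.2*l^3 + 3.63*l^2 + 1.8*l - 2.62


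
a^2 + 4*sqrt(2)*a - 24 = (a - 2*sqrt(2))*(a + 6*sqrt(2))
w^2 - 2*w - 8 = (w - 4)*(w + 2)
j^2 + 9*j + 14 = (j + 2)*(j + 7)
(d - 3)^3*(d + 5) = d^4 - 4*d^3 - 18*d^2 + 108*d - 135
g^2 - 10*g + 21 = (g - 7)*(g - 3)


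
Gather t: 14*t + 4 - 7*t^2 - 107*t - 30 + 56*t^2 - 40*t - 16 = 49*t^2 - 133*t - 42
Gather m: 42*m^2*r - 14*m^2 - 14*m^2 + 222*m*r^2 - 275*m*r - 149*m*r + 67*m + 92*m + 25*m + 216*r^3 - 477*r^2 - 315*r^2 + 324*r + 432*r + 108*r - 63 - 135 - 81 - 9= m^2*(42*r - 28) + m*(222*r^2 - 424*r + 184) + 216*r^3 - 792*r^2 + 864*r - 288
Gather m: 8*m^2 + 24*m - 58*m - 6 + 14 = 8*m^2 - 34*m + 8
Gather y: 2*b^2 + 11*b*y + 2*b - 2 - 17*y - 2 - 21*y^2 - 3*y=2*b^2 + 2*b - 21*y^2 + y*(11*b - 20) - 4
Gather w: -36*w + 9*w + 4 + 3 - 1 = 6 - 27*w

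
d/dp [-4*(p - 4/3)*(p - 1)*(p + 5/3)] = -12*p^2 + 16*p/3 + 92/9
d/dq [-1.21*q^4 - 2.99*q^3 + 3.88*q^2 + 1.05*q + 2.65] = -4.84*q^3 - 8.97*q^2 + 7.76*q + 1.05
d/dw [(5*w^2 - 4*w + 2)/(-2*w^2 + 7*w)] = (27*w^2 + 8*w - 14)/(w^2*(4*w^2 - 28*w + 49))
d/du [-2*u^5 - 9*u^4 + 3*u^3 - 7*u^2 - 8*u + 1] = -10*u^4 - 36*u^3 + 9*u^2 - 14*u - 8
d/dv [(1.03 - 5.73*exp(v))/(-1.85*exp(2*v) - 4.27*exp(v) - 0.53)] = (-10.6005*exp(2*v) + 3.811*exp(v) + 7.435)*exp(v)/(3.4225*exp(4*v) + 15.799*exp(3*v) + 20.1939*exp(2*v) + 4.5262*exp(v) + 0.2809)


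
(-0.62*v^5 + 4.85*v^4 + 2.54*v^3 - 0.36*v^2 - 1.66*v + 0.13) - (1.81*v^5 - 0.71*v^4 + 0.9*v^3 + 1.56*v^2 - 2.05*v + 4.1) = -2.43*v^5 + 5.56*v^4 + 1.64*v^3 - 1.92*v^2 + 0.39*v - 3.97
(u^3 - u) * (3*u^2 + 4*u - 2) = 3*u^5 + 4*u^4 - 5*u^3 - 4*u^2 + 2*u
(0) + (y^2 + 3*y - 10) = y^2 + 3*y - 10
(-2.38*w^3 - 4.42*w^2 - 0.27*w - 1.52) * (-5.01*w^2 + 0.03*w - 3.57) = 11.9238*w^5 + 22.0728*w^4 + 9.7167*w^3 + 23.3865*w^2 + 0.9183*w + 5.4264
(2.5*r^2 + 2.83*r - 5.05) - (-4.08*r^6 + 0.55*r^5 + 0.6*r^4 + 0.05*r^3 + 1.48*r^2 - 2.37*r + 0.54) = 4.08*r^6 - 0.55*r^5 - 0.6*r^4 - 0.05*r^3 + 1.02*r^2 + 5.2*r - 5.59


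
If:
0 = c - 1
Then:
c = 1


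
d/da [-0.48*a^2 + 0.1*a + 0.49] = 0.1 - 0.96*a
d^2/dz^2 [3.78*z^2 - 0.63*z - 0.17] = 7.56000000000000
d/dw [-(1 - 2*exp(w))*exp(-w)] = exp(-w)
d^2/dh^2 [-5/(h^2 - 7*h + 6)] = 10*(h^2 - 7*h - (2*h - 7)^2 + 6)/(h^2 - 7*h + 6)^3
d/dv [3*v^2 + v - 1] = 6*v + 1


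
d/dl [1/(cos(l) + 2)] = sin(l)/(cos(l) + 2)^2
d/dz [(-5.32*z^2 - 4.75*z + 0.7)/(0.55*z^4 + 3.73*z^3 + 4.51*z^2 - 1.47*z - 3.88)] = (5.852*z^5 + 27.6811*z^4 + 33.895*z^3 + 21.4099*z^2 + 34.9692*z + 19.459)/(0.3025*z^8 + 4.103*z^7 + 18.8739*z^6 + 32.0276*z^5 + 5.1059*z^4 - 42.2042*z^3 - 32.8367*z^2 + 11.4072*z + 15.0544)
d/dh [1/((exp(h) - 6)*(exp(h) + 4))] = 2*(1 - exp(h))*exp(h)/(exp(4*h) - 4*exp(3*h) - 44*exp(2*h) + 96*exp(h) + 576)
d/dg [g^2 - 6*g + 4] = 2*g - 6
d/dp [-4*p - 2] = -4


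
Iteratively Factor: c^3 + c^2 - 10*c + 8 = (c + 4)*(c^2 - 3*c + 2) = (c - 2)*(c + 4)*(c - 1)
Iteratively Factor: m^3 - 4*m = (m + 2)*(m^2 - 2*m) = (m - 2)*(m + 2)*(m)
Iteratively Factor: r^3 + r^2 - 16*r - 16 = (r + 1)*(r^2 - 16) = (r - 4)*(r + 1)*(r + 4)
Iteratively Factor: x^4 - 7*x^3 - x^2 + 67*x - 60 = (x - 5)*(x^3 - 2*x^2 - 11*x + 12) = (x - 5)*(x + 3)*(x^2 - 5*x + 4) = (x - 5)*(x - 4)*(x + 3)*(x - 1)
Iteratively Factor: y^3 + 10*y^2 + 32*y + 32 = (y + 4)*(y^2 + 6*y + 8) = (y + 2)*(y + 4)*(y + 4)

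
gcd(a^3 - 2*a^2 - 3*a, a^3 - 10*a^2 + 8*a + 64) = 1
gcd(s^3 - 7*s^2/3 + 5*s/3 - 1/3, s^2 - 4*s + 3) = s - 1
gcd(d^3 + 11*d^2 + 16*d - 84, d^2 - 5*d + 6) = d - 2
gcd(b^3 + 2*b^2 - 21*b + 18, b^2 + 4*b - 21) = b - 3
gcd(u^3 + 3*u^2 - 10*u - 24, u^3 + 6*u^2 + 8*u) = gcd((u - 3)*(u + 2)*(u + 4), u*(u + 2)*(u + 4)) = u^2 + 6*u + 8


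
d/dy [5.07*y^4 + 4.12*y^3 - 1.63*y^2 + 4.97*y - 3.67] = 20.28*y^3 + 12.36*y^2 - 3.26*y + 4.97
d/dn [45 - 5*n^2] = -10*n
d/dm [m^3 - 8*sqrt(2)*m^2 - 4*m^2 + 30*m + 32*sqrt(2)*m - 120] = 3*m^2 - 16*sqrt(2)*m - 8*m + 30 + 32*sqrt(2)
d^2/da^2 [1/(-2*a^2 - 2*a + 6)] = (a^2 + a - (2*a + 1)^2 - 3)/(a^2 + a - 3)^3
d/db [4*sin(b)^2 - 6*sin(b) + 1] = 2*(4*sin(b) - 3)*cos(b)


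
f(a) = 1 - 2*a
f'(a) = -2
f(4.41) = -7.82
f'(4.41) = -2.00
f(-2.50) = 6.00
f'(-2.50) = -2.00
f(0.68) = -0.36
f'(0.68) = -2.00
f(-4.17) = 9.34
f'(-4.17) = -2.00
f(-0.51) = 2.02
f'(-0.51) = -2.00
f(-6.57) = 14.14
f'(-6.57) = -2.00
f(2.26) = -3.52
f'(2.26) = -2.00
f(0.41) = 0.18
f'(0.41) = -2.00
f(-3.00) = 7.00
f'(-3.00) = -2.00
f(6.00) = -11.00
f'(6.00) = -2.00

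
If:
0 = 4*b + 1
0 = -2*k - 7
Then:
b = -1/4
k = -7/2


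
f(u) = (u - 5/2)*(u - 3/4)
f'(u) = 2*u - 13/4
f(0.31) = 0.96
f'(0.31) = -2.63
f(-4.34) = 34.82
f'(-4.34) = -11.93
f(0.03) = 1.78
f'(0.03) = -3.19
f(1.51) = -0.75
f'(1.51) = -0.23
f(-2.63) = 17.34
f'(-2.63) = -8.51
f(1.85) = -0.72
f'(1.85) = 0.45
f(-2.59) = 17.00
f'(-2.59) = -8.43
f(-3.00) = 20.62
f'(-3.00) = -9.25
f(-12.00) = 184.88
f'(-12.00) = -27.25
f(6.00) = 18.38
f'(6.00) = 8.75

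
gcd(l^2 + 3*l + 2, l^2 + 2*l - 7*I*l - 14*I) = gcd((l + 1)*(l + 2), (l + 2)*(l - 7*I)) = l + 2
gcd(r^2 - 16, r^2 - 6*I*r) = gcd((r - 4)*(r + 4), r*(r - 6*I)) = 1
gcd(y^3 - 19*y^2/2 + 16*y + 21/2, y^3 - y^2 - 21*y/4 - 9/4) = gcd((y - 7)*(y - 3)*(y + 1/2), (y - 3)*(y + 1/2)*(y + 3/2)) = y^2 - 5*y/2 - 3/2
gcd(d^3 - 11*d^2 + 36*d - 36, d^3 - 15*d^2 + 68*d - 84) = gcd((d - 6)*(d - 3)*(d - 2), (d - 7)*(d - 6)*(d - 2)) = d^2 - 8*d + 12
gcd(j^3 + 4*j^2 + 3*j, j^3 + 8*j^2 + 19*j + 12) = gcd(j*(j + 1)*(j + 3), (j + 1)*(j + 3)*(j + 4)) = j^2 + 4*j + 3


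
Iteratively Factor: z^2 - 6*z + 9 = (z - 3)*(z - 3)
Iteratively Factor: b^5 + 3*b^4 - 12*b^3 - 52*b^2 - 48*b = (b + 2)*(b^4 + b^3 - 14*b^2 - 24*b) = (b + 2)^2*(b^3 - b^2 - 12*b) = b*(b + 2)^2*(b^2 - b - 12) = b*(b + 2)^2*(b + 3)*(b - 4)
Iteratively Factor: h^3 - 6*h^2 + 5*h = (h - 1)*(h^2 - 5*h) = (h - 5)*(h - 1)*(h)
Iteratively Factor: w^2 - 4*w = (w - 4)*(w)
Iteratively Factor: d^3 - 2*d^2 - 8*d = (d - 4)*(d^2 + 2*d) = (d - 4)*(d + 2)*(d)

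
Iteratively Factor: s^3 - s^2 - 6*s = (s + 2)*(s^2 - 3*s) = (s - 3)*(s + 2)*(s)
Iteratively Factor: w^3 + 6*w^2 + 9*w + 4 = (w + 1)*(w^2 + 5*w + 4) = (w + 1)*(w + 4)*(w + 1)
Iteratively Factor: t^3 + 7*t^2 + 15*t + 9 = (t + 3)*(t^2 + 4*t + 3) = (t + 3)^2*(t + 1)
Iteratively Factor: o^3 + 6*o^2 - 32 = (o + 4)*(o^2 + 2*o - 8) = (o + 4)^2*(o - 2)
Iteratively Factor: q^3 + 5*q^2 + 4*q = (q + 1)*(q^2 + 4*q) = (q + 1)*(q + 4)*(q)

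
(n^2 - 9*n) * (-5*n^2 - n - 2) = -5*n^4 + 44*n^3 + 7*n^2 + 18*n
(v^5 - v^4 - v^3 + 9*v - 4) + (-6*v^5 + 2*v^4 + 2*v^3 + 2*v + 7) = -5*v^5 + v^4 + v^3 + 11*v + 3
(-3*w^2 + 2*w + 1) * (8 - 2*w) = 6*w^3 - 28*w^2 + 14*w + 8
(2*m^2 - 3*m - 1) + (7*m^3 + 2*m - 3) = 7*m^3 + 2*m^2 - m - 4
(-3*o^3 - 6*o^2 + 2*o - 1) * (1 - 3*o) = 9*o^4 + 15*o^3 - 12*o^2 + 5*o - 1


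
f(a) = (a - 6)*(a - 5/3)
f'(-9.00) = -25.67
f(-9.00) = 160.00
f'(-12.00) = -31.67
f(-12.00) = 246.00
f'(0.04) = -7.59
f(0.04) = 9.69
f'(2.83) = -2.01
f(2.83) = -3.69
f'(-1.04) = -9.75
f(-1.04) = 19.05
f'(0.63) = -6.41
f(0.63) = 5.57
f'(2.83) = -2.01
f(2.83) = -3.69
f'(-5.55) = -18.77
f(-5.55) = 83.35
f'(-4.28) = -16.23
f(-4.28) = 61.13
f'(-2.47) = -12.61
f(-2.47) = 35.04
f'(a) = 2*a - 23/3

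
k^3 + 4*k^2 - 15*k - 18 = (k - 3)*(k + 1)*(k + 6)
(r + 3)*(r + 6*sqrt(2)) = r^2 + 3*r + 6*sqrt(2)*r + 18*sqrt(2)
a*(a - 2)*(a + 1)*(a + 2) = a^4 + a^3 - 4*a^2 - 4*a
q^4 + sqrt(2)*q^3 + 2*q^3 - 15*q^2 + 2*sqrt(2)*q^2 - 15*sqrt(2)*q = q*(q - 3)*(q + 5)*(q + sqrt(2))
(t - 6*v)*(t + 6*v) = t^2 - 36*v^2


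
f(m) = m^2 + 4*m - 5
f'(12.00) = 28.00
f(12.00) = 187.00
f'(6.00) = 16.00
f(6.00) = 55.00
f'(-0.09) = 3.82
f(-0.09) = -5.35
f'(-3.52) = -3.04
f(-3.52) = -6.69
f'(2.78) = 9.56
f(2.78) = 13.85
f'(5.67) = 15.34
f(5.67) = 49.83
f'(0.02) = 4.04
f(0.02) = -4.92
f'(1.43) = 6.86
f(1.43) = 2.76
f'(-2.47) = -0.94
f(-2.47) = -8.78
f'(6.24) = 16.48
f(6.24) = 58.90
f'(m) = 2*m + 4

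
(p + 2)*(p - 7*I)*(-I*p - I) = -I*p^3 - 7*p^2 - 3*I*p^2 - 21*p - 2*I*p - 14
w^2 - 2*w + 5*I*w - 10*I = (w - 2)*(w + 5*I)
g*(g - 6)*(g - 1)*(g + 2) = g^4 - 5*g^3 - 8*g^2 + 12*g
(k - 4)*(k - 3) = k^2 - 7*k + 12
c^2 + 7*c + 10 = (c + 2)*(c + 5)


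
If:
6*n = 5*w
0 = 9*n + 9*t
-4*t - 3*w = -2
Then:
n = -5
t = 5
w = -6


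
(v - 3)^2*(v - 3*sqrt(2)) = v^3 - 6*v^2 - 3*sqrt(2)*v^2 + 9*v + 18*sqrt(2)*v - 27*sqrt(2)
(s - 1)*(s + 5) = s^2 + 4*s - 5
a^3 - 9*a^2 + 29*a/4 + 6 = (a - 8)*(a - 3/2)*(a + 1/2)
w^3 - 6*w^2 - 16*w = w*(w - 8)*(w + 2)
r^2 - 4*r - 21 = (r - 7)*(r + 3)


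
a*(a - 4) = a^2 - 4*a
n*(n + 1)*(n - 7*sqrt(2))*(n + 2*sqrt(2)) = n^4 - 5*sqrt(2)*n^3 + n^3 - 28*n^2 - 5*sqrt(2)*n^2 - 28*n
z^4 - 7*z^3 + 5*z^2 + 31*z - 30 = (z - 5)*(z - 3)*(z - 1)*(z + 2)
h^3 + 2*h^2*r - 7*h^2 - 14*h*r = h*(h - 7)*(h + 2*r)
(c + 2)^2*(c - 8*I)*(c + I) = c^4 + 4*c^3 - 7*I*c^3 + 12*c^2 - 28*I*c^2 + 32*c - 28*I*c + 32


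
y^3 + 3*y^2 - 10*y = y*(y - 2)*(y + 5)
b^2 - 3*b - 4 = (b - 4)*(b + 1)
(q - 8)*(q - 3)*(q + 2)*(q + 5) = q^4 - 4*q^3 - 43*q^2 + 58*q + 240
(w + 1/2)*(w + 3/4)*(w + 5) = w^3 + 25*w^2/4 + 53*w/8 + 15/8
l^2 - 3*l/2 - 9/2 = (l - 3)*(l + 3/2)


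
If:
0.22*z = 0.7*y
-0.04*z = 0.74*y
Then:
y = 0.00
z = 0.00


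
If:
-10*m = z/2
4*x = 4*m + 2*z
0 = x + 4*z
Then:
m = 0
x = 0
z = 0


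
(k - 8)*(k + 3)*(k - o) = k^3 - k^2*o - 5*k^2 + 5*k*o - 24*k + 24*o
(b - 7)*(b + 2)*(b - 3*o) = b^3 - 3*b^2*o - 5*b^2 + 15*b*o - 14*b + 42*o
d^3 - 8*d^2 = d^2*(d - 8)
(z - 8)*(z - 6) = z^2 - 14*z + 48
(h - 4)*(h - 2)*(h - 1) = h^3 - 7*h^2 + 14*h - 8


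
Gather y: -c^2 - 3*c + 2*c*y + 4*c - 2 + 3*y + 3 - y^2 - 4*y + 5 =-c^2 + c - y^2 + y*(2*c - 1) + 6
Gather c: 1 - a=1 - a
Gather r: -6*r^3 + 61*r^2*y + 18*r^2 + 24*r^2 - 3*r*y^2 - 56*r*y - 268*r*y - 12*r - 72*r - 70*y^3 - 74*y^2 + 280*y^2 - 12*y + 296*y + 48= -6*r^3 + r^2*(61*y + 42) + r*(-3*y^2 - 324*y - 84) - 70*y^3 + 206*y^2 + 284*y + 48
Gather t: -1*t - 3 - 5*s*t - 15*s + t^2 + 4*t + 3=-15*s + t^2 + t*(3 - 5*s)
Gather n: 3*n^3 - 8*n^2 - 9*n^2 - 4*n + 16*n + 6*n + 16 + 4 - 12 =3*n^3 - 17*n^2 + 18*n + 8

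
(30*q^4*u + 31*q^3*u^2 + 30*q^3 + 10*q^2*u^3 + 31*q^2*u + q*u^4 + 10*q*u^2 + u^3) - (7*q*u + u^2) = 30*q^4*u + 31*q^3*u^2 + 30*q^3 + 10*q^2*u^3 + 31*q^2*u + q*u^4 + 10*q*u^2 - 7*q*u + u^3 - u^2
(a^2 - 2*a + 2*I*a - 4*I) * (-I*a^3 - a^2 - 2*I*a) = -I*a^5 + a^4 + 2*I*a^4 - 2*a^3 - 4*I*a^3 + 4*a^2 + 8*I*a^2 - 8*a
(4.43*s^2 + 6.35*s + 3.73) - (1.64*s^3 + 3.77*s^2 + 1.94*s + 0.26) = -1.64*s^3 + 0.66*s^2 + 4.41*s + 3.47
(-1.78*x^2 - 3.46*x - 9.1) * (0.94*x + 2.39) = -1.6732*x^3 - 7.5066*x^2 - 16.8234*x - 21.749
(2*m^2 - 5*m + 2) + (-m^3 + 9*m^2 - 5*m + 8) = -m^3 + 11*m^2 - 10*m + 10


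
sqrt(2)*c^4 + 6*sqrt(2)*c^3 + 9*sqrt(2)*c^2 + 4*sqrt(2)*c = c*(c + 1)*(c + 4)*(sqrt(2)*c + sqrt(2))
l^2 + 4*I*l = l*(l + 4*I)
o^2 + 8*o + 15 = (o + 3)*(o + 5)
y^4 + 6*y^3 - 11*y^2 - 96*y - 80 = (y - 4)*(y + 1)*(y + 4)*(y + 5)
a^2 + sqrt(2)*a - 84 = (a - 6*sqrt(2))*(a + 7*sqrt(2))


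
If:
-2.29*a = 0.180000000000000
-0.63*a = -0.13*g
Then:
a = -0.08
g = -0.38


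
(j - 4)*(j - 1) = j^2 - 5*j + 4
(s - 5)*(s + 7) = s^2 + 2*s - 35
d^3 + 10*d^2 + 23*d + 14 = (d + 1)*(d + 2)*(d + 7)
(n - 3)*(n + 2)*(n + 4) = n^3 + 3*n^2 - 10*n - 24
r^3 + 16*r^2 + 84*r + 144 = (r + 4)*(r + 6)^2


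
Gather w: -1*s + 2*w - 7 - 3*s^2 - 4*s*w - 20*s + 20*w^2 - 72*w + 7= -3*s^2 - 21*s + 20*w^2 + w*(-4*s - 70)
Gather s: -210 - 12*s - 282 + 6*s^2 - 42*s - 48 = 6*s^2 - 54*s - 540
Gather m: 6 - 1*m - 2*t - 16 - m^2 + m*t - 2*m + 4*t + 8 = -m^2 + m*(t - 3) + 2*t - 2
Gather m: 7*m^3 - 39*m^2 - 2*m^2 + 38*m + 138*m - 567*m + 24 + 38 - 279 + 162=7*m^3 - 41*m^2 - 391*m - 55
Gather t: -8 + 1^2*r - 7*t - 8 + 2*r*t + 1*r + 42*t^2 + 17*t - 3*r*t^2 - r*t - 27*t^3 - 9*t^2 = 2*r - 27*t^3 + t^2*(33 - 3*r) + t*(r + 10) - 16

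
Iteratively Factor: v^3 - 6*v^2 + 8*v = (v - 4)*(v^2 - 2*v) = (v - 4)*(v - 2)*(v)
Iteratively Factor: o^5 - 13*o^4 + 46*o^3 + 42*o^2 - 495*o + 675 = (o + 3)*(o^4 - 16*o^3 + 94*o^2 - 240*o + 225) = (o - 3)*(o + 3)*(o^3 - 13*o^2 + 55*o - 75) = (o - 5)*(o - 3)*(o + 3)*(o^2 - 8*o + 15) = (o - 5)*(o - 3)^2*(o + 3)*(o - 5)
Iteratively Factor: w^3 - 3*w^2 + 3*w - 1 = (w - 1)*(w^2 - 2*w + 1) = (w - 1)^2*(w - 1)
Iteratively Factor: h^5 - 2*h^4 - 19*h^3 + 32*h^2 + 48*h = (h - 4)*(h^4 + 2*h^3 - 11*h^2 - 12*h) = (h - 4)*(h + 4)*(h^3 - 2*h^2 - 3*h) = h*(h - 4)*(h + 4)*(h^2 - 2*h - 3) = h*(h - 4)*(h + 1)*(h + 4)*(h - 3)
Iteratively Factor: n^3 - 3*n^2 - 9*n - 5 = (n + 1)*(n^2 - 4*n - 5) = (n + 1)^2*(n - 5)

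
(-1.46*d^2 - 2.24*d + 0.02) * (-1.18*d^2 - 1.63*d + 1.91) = 1.7228*d^4 + 5.023*d^3 + 0.839*d^2 - 4.311*d + 0.0382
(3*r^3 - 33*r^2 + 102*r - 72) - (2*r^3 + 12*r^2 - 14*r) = r^3 - 45*r^2 + 116*r - 72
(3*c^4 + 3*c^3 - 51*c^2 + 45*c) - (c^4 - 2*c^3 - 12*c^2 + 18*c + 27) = 2*c^4 + 5*c^3 - 39*c^2 + 27*c - 27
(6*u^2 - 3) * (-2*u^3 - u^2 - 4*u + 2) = -12*u^5 - 6*u^4 - 18*u^3 + 15*u^2 + 12*u - 6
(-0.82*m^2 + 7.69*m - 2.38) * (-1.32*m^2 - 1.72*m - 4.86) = 1.0824*m^4 - 8.7404*m^3 - 6.1*m^2 - 33.2798*m + 11.5668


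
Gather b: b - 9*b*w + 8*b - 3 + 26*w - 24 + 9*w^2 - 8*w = b*(9 - 9*w) + 9*w^2 + 18*w - 27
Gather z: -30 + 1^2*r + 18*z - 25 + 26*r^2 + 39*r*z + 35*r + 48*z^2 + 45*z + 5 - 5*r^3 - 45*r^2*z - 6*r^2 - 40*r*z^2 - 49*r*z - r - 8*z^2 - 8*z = -5*r^3 + 20*r^2 + 35*r + z^2*(40 - 40*r) + z*(-45*r^2 - 10*r + 55) - 50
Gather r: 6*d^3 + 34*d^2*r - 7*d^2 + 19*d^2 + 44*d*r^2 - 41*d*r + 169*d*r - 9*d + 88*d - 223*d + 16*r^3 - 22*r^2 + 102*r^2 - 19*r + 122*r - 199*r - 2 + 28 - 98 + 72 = 6*d^3 + 12*d^2 - 144*d + 16*r^3 + r^2*(44*d + 80) + r*(34*d^2 + 128*d - 96)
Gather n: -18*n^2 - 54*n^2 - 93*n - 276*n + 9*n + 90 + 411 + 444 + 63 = -72*n^2 - 360*n + 1008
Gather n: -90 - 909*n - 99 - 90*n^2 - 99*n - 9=-90*n^2 - 1008*n - 198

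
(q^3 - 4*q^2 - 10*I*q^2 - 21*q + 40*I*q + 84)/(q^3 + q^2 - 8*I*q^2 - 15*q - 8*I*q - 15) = (q^2 - q*(4 + 7*I) + 28*I)/(q^2 + q*(1 - 5*I) - 5*I)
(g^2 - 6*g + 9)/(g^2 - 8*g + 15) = (g - 3)/(g - 5)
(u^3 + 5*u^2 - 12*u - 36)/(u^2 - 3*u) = u + 8 + 12/u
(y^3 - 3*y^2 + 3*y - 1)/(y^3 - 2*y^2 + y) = (y - 1)/y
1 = 1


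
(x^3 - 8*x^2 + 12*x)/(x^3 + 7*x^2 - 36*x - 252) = x*(x - 2)/(x^2 + 13*x + 42)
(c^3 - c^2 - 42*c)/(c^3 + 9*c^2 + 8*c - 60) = c*(c - 7)/(c^2 + 3*c - 10)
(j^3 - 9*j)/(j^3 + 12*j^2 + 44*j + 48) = j*(j^2 - 9)/(j^3 + 12*j^2 + 44*j + 48)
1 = 1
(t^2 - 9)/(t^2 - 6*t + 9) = (t + 3)/(t - 3)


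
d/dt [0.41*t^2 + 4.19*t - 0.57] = 0.82*t + 4.19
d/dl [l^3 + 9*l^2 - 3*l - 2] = 3*l^2 + 18*l - 3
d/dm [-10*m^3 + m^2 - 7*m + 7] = -30*m^2 + 2*m - 7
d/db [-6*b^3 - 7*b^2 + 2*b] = -18*b^2 - 14*b + 2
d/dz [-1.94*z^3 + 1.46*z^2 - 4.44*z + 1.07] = -5.82*z^2 + 2.92*z - 4.44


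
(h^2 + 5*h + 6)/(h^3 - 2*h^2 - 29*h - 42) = 1/(h - 7)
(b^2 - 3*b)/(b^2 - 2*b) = (b - 3)/(b - 2)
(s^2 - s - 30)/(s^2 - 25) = (s - 6)/(s - 5)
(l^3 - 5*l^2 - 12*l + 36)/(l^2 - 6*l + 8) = (l^2 - 3*l - 18)/(l - 4)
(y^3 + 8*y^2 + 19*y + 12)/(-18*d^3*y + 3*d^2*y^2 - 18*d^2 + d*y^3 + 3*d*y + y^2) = (y^3 + 8*y^2 + 19*y + 12)/(-18*d^3*y + 3*d^2*y^2 - 18*d^2 + d*y^3 + 3*d*y + y^2)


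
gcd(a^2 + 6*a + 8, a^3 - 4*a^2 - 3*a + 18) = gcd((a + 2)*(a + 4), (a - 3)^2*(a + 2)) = a + 2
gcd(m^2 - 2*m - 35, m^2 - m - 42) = m - 7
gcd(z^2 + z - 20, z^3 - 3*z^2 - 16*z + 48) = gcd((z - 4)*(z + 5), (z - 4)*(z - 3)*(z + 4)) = z - 4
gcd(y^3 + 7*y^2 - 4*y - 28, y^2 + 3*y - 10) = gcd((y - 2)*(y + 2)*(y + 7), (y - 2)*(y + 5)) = y - 2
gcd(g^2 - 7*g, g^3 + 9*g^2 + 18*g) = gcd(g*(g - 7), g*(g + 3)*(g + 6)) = g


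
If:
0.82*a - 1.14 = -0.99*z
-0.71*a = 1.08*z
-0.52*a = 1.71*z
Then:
No Solution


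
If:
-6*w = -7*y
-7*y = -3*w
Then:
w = 0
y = 0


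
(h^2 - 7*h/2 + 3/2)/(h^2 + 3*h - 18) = (h - 1/2)/(h + 6)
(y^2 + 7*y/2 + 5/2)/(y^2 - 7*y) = (2*y^2 + 7*y + 5)/(2*y*(y - 7))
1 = 1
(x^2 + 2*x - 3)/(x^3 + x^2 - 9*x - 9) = (x - 1)/(x^2 - 2*x - 3)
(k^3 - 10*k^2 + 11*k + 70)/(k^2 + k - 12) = (k^3 - 10*k^2 + 11*k + 70)/(k^2 + k - 12)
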